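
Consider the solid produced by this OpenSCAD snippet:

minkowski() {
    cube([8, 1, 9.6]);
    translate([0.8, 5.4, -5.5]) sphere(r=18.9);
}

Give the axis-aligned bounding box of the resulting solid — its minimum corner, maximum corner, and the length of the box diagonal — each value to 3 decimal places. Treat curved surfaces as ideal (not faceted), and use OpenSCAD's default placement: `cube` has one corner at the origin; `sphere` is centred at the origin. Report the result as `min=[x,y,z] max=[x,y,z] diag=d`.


min=[-18.100,-13.500,-24.400] max=[27.700,25.300,23.000] diag=76.484

A = translate([0.8, 5.4, -5.5]) sphere(r=18.9) → bbox [-18.1,-13.5,-24.4] .. [19.7,24.3,13.4]
B = cube([8, 1, 9.6]) → bbox [0,0,0] .. [8,1,9.6]
lo = A.lo+B.lo = [-18.1+0, -13.5+0, -24.4+0] = [-18.100,-13.500,-24.400]
hi = A.hi+B.hi = [19.7+8, 24.3+1, 13.4+9.6] = [27.700,25.300,23.000]
diag = √(45.8²+38.8²+47.4²) = √5849.84 = 76.484


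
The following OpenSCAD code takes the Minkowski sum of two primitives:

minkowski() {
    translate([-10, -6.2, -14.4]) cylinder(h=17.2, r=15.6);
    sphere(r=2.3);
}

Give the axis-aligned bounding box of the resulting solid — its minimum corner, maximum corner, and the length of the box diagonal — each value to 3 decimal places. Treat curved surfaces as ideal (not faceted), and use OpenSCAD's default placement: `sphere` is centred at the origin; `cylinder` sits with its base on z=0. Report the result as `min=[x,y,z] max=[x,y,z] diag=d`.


min=[-27.900,-24.100,-16.700] max=[7.900,11.700,5.100] diag=55.123

A = translate([-10, -6.2, -14.4]) cylinder(h=17.2, r=15.6) → bbox [-25.6,-21.8,-14.4] .. [5.6,9.4,2.8]
B = sphere(r=2.3) → bbox [-2.3,-2.3,-2.3] .. [2.3,2.3,2.3]
lo = A.lo+B.lo = [-25.6-2.3, -21.8-2.3, -14.4-2.3] = [-27.900,-24.100,-16.700]
hi = A.hi+B.hi = [5.6+2.3, 9.4+2.3, 2.8+2.3] = [7.900,11.700,5.100]
diag = √(35.8²+35.8²+21.8²) = √3038.52 = 55.123


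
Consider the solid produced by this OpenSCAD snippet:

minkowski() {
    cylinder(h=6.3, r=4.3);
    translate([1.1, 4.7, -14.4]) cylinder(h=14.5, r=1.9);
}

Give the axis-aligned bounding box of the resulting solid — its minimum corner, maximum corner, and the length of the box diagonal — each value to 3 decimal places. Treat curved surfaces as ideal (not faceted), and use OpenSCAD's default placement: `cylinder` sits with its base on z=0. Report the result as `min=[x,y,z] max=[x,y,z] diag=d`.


A = translate([1.1, 4.7, -14.4]) cylinder(h=14.5, r=1.9) → bbox [-0.8,2.8,-14.4] .. [3,6.6,0.1]
B = cylinder(h=6.3, r=4.3) → bbox [-4.3,-4.3,0] .. [4.3,4.3,6.3]
lo = A.lo+B.lo = [-0.8-4.3, 2.8-4.3, -14.4+0] = [-5.100,-1.500,-14.400]
hi = A.hi+B.hi = [3+4.3, 6.6+4.3, 0.1+6.3] = [7.300,10.900,6.400]
diag = √(12.4²+12.4²+20.8²) = √740.16 = 27.206

min=[-5.100,-1.500,-14.400] max=[7.300,10.900,6.400] diag=27.206


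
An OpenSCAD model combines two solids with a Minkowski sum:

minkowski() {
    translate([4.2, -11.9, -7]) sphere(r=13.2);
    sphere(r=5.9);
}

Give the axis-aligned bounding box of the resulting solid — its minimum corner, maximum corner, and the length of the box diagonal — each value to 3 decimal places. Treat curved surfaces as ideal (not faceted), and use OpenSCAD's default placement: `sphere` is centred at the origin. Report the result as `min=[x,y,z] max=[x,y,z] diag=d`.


A = translate([4.2, -11.9, -7]) sphere(r=13.2) → bbox [-9,-25.1,-20.2] .. [17.4,1.3,6.2]
B = sphere(r=5.9) → bbox [-5.9,-5.9,-5.9] .. [5.9,5.9,5.9]
lo = A.lo+B.lo = [-9-5.9, -25.1-5.9, -20.2-5.9] = [-14.900,-31.000,-26.100]
hi = A.hi+B.hi = [17.4+5.9, 1.3+5.9, 6.2+5.9] = [23.300,7.200,12.100]
diag = √(38.2²+38.2²+38.2²) = √4377.72 = 66.164

min=[-14.900,-31.000,-26.100] max=[23.300,7.200,12.100] diag=66.164


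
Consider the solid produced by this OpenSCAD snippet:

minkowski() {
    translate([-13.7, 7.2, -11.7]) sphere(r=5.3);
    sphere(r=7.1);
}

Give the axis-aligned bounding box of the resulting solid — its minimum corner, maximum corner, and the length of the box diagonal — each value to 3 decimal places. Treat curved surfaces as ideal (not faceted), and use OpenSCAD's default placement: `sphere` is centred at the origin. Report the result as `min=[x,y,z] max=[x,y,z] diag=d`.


min=[-26.100,-5.200,-24.100] max=[-1.300,19.600,0.700] diag=42.955

A = translate([-13.7, 7.2, -11.7]) sphere(r=5.3) → bbox [-19,1.9,-17] .. [-8.4,12.5,-6.4]
B = sphere(r=7.1) → bbox [-7.1,-7.1,-7.1] .. [7.1,7.1,7.1]
lo = A.lo+B.lo = [-19-7.1, 1.9-7.1, -17-7.1] = [-26.100,-5.200,-24.100]
hi = A.hi+B.hi = [-8.4+7.1, 12.5+7.1, -6.4+7.1] = [-1.300,19.600,0.700]
diag = √(24.8²+24.8²+24.8²) = √1845.12 = 42.955


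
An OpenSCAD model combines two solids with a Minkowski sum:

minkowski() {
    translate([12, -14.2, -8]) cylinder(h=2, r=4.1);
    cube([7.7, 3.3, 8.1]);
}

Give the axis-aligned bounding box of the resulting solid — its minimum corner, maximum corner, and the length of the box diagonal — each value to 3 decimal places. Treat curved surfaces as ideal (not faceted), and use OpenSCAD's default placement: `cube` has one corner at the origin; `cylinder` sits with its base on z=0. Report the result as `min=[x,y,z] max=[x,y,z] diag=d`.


min=[7.900,-18.300,-8.000] max=[23.800,-6.800,2.100] diag=22.070

A = translate([12, -14.2, -8]) cylinder(h=2, r=4.1) → bbox [7.9,-18.3,-8] .. [16.1,-10.1,-6]
B = cube([7.7, 3.3, 8.1]) → bbox [0,0,0] .. [7.7,3.3,8.1]
lo = A.lo+B.lo = [7.9+0, -18.3+0, -8+0] = [7.900,-18.300,-8.000]
hi = A.hi+B.hi = [16.1+7.7, -10.1+3.3, -6+8.1] = [23.800,-6.800,2.100]
diag = √(15.9²+11.5²+10.1²) = √487.07 = 22.070


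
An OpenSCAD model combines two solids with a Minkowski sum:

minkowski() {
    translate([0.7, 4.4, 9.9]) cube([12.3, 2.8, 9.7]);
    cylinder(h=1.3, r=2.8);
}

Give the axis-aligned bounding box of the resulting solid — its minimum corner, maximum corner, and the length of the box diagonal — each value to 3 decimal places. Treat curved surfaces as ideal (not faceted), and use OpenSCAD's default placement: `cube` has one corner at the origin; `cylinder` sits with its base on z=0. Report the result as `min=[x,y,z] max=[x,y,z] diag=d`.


A = translate([0.7, 4.4, 9.9]) cube([12.3, 2.8, 9.7]) → bbox [0.7,4.4,9.9] .. [13,7.2,19.6]
B = cylinder(h=1.3, r=2.8) → bbox [-2.8,-2.8,0] .. [2.8,2.8,1.3]
lo = A.lo+B.lo = [0.7-2.8, 4.4-2.8, 9.9+0] = [-2.100,1.600,9.900]
hi = A.hi+B.hi = [13+2.8, 7.2+2.8, 19.6+1.3] = [15.800,10.000,20.900]
diag = √(17.9²+8.4²+11²) = √511.97 = 22.627

min=[-2.100,1.600,9.900] max=[15.800,10.000,20.900] diag=22.627


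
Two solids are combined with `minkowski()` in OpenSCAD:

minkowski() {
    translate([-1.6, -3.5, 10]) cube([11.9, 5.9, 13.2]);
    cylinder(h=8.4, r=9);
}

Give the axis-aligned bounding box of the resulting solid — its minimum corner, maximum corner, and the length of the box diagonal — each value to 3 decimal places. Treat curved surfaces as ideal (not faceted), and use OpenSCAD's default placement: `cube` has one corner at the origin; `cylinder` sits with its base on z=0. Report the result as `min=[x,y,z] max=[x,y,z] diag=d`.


min=[-10.600,-12.500,10.000] max=[19.300,11.400,31.600] diag=43.952

A = translate([-1.6, -3.5, 10]) cube([11.9, 5.9, 13.2]) → bbox [-1.6,-3.5,10] .. [10.3,2.4,23.2]
B = cylinder(h=8.4, r=9) → bbox [-9,-9,0] .. [9,9,8.4]
lo = A.lo+B.lo = [-1.6-9, -3.5-9, 10+0] = [-10.600,-12.500,10.000]
hi = A.hi+B.hi = [10.3+9, 2.4+9, 23.2+8.4] = [19.300,11.400,31.600]
diag = √(29.9²+23.9²+21.6²) = √1931.78 = 43.952


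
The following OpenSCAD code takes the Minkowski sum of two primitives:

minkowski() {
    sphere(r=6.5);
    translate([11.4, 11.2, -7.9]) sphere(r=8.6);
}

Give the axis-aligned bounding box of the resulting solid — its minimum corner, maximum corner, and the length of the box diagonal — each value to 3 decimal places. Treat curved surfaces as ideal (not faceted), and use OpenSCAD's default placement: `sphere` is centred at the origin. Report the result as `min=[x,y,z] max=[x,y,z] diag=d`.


A = translate([11.4, 11.2, -7.9]) sphere(r=8.6) → bbox [2.8,2.6,-16.5] .. [20,19.8,0.7]
B = sphere(r=6.5) → bbox [-6.5,-6.5,-6.5] .. [6.5,6.5,6.5]
lo = A.lo+B.lo = [2.8-6.5, 2.6-6.5, -16.5-6.5] = [-3.700,-3.900,-23.000]
hi = A.hi+B.hi = [20+6.5, 19.8+6.5, 0.7+6.5] = [26.500,26.300,7.200]
diag = √(30.2²+30.2²+30.2²) = √2736.12 = 52.308

min=[-3.700,-3.900,-23.000] max=[26.500,26.300,7.200] diag=52.308


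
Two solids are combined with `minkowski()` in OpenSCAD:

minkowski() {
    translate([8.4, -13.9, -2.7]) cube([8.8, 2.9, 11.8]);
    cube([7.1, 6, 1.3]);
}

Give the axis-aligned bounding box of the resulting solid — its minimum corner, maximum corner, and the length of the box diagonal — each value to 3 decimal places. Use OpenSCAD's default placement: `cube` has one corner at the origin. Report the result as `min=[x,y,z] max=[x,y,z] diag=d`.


A = translate([8.4, -13.9, -2.7]) cube([8.8, 2.9, 11.8]) → bbox [8.4,-13.9,-2.7] .. [17.2,-11,9.1]
B = cube([7.1, 6, 1.3]) → bbox [0,0,0] .. [7.1,6,1.3]
lo = A.lo+B.lo = [8.4+0, -13.9+0, -2.7+0] = [8.400,-13.900,-2.700]
hi = A.hi+B.hi = [17.2+7.1, -11+6, 9.1+1.3] = [24.300,-5.000,10.400]
diag = √(15.9²+8.9²+13.1²) = √503.63 = 22.442

min=[8.400,-13.900,-2.700] max=[24.300,-5.000,10.400] diag=22.442


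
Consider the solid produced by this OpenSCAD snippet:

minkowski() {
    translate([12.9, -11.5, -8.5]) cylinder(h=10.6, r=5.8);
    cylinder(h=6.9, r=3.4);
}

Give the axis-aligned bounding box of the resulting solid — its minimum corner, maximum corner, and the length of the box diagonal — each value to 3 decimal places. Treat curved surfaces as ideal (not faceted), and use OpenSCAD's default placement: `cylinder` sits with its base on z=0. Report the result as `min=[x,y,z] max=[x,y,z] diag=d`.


min=[3.700,-20.700,-8.500] max=[22.100,-2.300,9.000] diag=31.359

A = translate([12.9, -11.5, -8.5]) cylinder(h=10.6, r=5.8) → bbox [7.1,-17.3,-8.5] .. [18.7,-5.7,2.1]
B = cylinder(h=6.9, r=3.4) → bbox [-3.4,-3.4,0] .. [3.4,3.4,6.9]
lo = A.lo+B.lo = [7.1-3.4, -17.3-3.4, -8.5+0] = [3.700,-20.700,-8.500]
hi = A.hi+B.hi = [18.7+3.4, -5.7+3.4, 2.1+6.9] = [22.100,-2.300,9.000]
diag = √(18.4²+18.4²+17.5²) = √983.37 = 31.359


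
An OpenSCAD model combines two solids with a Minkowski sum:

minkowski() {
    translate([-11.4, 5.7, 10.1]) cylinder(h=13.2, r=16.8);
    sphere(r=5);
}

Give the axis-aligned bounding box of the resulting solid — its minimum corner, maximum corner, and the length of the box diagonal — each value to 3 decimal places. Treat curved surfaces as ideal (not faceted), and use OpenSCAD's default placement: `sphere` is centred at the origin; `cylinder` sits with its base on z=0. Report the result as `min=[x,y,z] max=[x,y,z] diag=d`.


A = translate([-11.4, 5.7, 10.1]) cylinder(h=13.2, r=16.8) → bbox [-28.2,-11.1,10.1] .. [5.4,22.5,23.3]
B = sphere(r=5) → bbox [-5,-5,-5] .. [5,5,5]
lo = A.lo+B.lo = [-28.2-5, -11.1-5, 10.1-5] = [-33.200,-16.100,5.100]
hi = A.hi+B.hi = [5.4+5, 22.5+5, 23.3+5] = [10.400,27.500,28.300]
diag = √(43.6²+43.6²+23.2²) = √4340.16 = 65.880

min=[-33.200,-16.100,5.100] max=[10.400,27.500,28.300] diag=65.880


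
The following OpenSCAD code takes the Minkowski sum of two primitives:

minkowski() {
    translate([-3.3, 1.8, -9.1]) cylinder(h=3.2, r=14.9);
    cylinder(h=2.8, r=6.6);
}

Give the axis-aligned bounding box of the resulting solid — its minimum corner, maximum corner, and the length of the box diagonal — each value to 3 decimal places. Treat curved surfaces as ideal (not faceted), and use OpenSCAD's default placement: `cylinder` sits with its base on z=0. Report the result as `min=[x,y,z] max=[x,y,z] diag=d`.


min=[-24.800,-19.700,-9.100] max=[18.200,23.300,-3.100] diag=61.106

A = translate([-3.3, 1.8, -9.1]) cylinder(h=3.2, r=14.9) → bbox [-18.2,-13.1,-9.1] .. [11.6,16.7,-5.9]
B = cylinder(h=2.8, r=6.6) → bbox [-6.6,-6.6,0] .. [6.6,6.6,2.8]
lo = A.lo+B.lo = [-18.2-6.6, -13.1-6.6, -9.1+0] = [-24.800,-19.700,-9.100]
hi = A.hi+B.hi = [11.6+6.6, 16.7+6.6, -5.9+2.8] = [18.200,23.300,-3.100]
diag = √(43²+43²+6²) = √3734 = 61.106


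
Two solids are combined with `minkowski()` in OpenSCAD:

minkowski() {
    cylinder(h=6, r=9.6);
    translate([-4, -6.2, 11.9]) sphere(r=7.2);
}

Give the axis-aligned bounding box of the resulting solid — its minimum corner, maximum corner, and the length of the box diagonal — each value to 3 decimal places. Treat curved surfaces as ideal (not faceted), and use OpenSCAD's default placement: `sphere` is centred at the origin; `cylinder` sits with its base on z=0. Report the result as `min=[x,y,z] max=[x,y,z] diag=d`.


min=[-20.800,-23.000,4.700] max=[12.800,10.600,25.100] diag=51.712

A = translate([-4, -6.2, 11.9]) sphere(r=7.2) → bbox [-11.2,-13.4,4.7] .. [3.2,1,19.1]
B = cylinder(h=6, r=9.6) → bbox [-9.6,-9.6,0] .. [9.6,9.6,6]
lo = A.lo+B.lo = [-11.2-9.6, -13.4-9.6, 4.7+0] = [-20.800,-23.000,4.700]
hi = A.hi+B.hi = [3.2+9.6, 1+9.6, 19.1+6] = [12.800,10.600,25.100]
diag = √(33.6²+33.6²+20.4²) = √2674.08 = 51.712


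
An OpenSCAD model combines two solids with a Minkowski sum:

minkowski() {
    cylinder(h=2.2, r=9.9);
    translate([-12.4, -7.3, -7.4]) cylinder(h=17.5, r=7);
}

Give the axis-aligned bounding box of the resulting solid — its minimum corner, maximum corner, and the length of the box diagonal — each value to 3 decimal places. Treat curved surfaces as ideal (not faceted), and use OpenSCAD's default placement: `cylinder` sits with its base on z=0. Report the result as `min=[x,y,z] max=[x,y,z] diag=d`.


A = translate([-12.4, -7.3, -7.4]) cylinder(h=17.5, r=7) → bbox [-19.4,-14.3,-7.4] .. [-5.4,-0.3,10.1]
B = cylinder(h=2.2, r=9.9) → bbox [-9.9,-9.9,0] .. [9.9,9.9,2.2]
lo = A.lo+B.lo = [-19.4-9.9, -14.3-9.9, -7.4+0] = [-29.300,-24.200,-7.400]
hi = A.hi+B.hi = [-5.4+9.9, -0.3+9.9, 10.1+2.2] = [4.500,9.600,12.300]
diag = √(33.8²+33.8²+19.7²) = √2672.97 = 51.701

min=[-29.300,-24.200,-7.400] max=[4.500,9.600,12.300] diag=51.701


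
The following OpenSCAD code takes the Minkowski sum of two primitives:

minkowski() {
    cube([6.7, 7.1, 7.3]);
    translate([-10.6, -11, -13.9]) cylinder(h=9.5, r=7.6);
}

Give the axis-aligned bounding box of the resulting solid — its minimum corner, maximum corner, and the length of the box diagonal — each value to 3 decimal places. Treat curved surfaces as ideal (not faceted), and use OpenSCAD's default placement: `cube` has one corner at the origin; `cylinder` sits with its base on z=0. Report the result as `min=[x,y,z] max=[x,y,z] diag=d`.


A = translate([-10.6, -11, -13.9]) cylinder(h=9.5, r=7.6) → bbox [-18.2,-18.6,-13.9] .. [-3,-3.4,-4.4]
B = cube([6.7, 7.1, 7.3]) → bbox [0,0,0] .. [6.7,7.1,7.3]
lo = A.lo+B.lo = [-18.2+0, -18.6+0, -13.9+0] = [-18.200,-18.600,-13.900]
hi = A.hi+B.hi = [-3+6.7, -3.4+7.1, -4.4+7.3] = [3.700,3.700,2.900]
diag = √(21.9²+22.3²+16.8²) = √1259.14 = 35.484

min=[-18.200,-18.600,-13.900] max=[3.700,3.700,2.900] diag=35.484


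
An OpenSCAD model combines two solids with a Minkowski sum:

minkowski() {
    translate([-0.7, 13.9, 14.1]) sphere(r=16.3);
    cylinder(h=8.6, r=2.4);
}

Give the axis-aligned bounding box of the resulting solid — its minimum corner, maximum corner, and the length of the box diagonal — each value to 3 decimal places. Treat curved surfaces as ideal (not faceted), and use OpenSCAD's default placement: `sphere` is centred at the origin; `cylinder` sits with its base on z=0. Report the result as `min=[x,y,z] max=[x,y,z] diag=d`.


min=[-19.400,-4.800,-2.200] max=[18.000,32.600,39.000] diag=67.044

A = translate([-0.7, 13.9, 14.1]) sphere(r=16.3) → bbox [-17,-2.4,-2.2] .. [15.6,30.2,30.4]
B = cylinder(h=8.6, r=2.4) → bbox [-2.4,-2.4,0] .. [2.4,2.4,8.6]
lo = A.lo+B.lo = [-17-2.4, -2.4-2.4, -2.2+0] = [-19.400,-4.800,-2.200]
hi = A.hi+B.hi = [15.6+2.4, 30.2+2.4, 30.4+8.6] = [18.000,32.600,39.000]
diag = √(37.4²+37.4²+41.2²) = √4494.96 = 67.044


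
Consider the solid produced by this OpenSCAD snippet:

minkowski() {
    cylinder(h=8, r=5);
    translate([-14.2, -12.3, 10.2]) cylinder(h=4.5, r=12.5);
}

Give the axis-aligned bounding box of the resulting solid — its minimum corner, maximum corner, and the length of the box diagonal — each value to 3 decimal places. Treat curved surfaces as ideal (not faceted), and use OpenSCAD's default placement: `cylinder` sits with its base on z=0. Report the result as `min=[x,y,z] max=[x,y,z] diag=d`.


min=[-31.700,-29.800,10.200] max=[3.300,5.200,22.700] diag=51.051

A = translate([-14.2, -12.3, 10.2]) cylinder(h=4.5, r=12.5) → bbox [-26.7,-24.8,10.2] .. [-1.7,0.2,14.7]
B = cylinder(h=8, r=5) → bbox [-5,-5,0] .. [5,5,8]
lo = A.lo+B.lo = [-26.7-5, -24.8-5, 10.2+0] = [-31.700,-29.800,10.200]
hi = A.hi+B.hi = [-1.7+5, 0.2+5, 14.7+8] = [3.300,5.200,22.700]
diag = √(35²+35²+12.5²) = √2606.25 = 51.051


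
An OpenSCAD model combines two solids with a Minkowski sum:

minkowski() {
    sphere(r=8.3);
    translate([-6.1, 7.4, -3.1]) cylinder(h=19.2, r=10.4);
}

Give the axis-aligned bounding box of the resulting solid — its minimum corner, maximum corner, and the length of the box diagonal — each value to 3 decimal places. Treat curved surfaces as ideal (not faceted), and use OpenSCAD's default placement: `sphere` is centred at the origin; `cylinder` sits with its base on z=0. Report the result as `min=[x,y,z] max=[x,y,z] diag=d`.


A = translate([-6.1, 7.4, -3.1]) cylinder(h=19.2, r=10.4) → bbox [-16.5,-3,-3.1] .. [4.3,17.8,16.1]
B = sphere(r=8.3) → bbox [-8.3,-8.3,-8.3] .. [8.3,8.3,8.3]
lo = A.lo+B.lo = [-16.5-8.3, -3-8.3, -3.1-8.3] = [-24.800,-11.300,-11.400]
hi = A.hi+B.hi = [4.3+8.3, 17.8+8.3, 16.1+8.3] = [12.600,26.100,24.400]
diag = √(37.4²+37.4²+35.8²) = √4079.16 = 63.868

min=[-24.800,-11.300,-11.400] max=[12.600,26.100,24.400] diag=63.868


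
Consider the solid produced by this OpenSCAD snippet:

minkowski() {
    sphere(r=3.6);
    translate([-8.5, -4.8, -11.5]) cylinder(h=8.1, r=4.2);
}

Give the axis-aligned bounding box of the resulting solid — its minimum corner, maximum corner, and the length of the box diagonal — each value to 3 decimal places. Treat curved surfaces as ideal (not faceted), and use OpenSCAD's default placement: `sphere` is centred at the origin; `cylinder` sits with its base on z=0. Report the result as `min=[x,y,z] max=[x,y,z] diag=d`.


min=[-16.300,-12.600,-15.100] max=[-0.700,3.000,0.200] diag=26.848

A = translate([-8.5, -4.8, -11.5]) cylinder(h=8.1, r=4.2) → bbox [-12.7,-9,-11.5] .. [-4.3,-0.6,-3.4]
B = sphere(r=3.6) → bbox [-3.6,-3.6,-3.6] .. [3.6,3.6,3.6]
lo = A.lo+B.lo = [-12.7-3.6, -9-3.6, -11.5-3.6] = [-16.300,-12.600,-15.100]
hi = A.hi+B.hi = [-4.3+3.6, -0.6+3.6, -3.4+3.6] = [-0.700,3.000,0.200]
diag = √(15.6²+15.6²+15.3²) = √720.81 = 26.848


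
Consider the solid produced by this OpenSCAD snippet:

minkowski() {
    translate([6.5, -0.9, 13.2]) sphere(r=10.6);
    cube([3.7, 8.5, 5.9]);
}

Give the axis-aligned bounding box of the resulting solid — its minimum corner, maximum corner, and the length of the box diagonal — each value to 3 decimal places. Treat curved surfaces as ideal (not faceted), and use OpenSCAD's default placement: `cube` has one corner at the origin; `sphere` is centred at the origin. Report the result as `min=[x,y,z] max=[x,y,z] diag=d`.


A = translate([6.5, -0.9, 13.2]) sphere(r=10.6) → bbox [-4.1,-11.5,2.6] .. [17.1,9.7,23.8]
B = cube([3.7, 8.5, 5.9]) → bbox [0,0,0] .. [3.7,8.5,5.9]
lo = A.lo+B.lo = [-4.1+0, -11.5+0, 2.6+0] = [-4.100,-11.500,2.600]
hi = A.hi+B.hi = [17.1+3.7, 9.7+8.5, 23.8+5.9] = [20.800,18.200,29.700]
diag = √(24.9²+29.7²+27.1²) = √2236.51 = 47.292

min=[-4.100,-11.500,2.600] max=[20.800,18.200,29.700] diag=47.292


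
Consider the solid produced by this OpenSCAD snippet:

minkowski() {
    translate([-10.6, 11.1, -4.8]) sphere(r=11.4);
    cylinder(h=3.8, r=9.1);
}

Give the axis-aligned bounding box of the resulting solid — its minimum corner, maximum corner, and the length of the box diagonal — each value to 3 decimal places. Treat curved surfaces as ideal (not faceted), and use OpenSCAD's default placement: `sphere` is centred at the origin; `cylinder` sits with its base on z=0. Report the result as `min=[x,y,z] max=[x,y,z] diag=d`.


min=[-31.100,-9.400,-16.200] max=[9.900,31.600,10.400] diag=63.793

A = translate([-10.6, 11.1, -4.8]) sphere(r=11.4) → bbox [-22,-0.3,-16.2] .. [0.8,22.5,6.6]
B = cylinder(h=3.8, r=9.1) → bbox [-9.1,-9.1,0] .. [9.1,9.1,3.8]
lo = A.lo+B.lo = [-22-9.1, -0.3-9.1, -16.2+0] = [-31.100,-9.400,-16.200]
hi = A.hi+B.hi = [0.8+9.1, 22.5+9.1, 6.6+3.8] = [9.900,31.600,10.400]
diag = √(41²+41²+26.6²) = √4069.56 = 63.793


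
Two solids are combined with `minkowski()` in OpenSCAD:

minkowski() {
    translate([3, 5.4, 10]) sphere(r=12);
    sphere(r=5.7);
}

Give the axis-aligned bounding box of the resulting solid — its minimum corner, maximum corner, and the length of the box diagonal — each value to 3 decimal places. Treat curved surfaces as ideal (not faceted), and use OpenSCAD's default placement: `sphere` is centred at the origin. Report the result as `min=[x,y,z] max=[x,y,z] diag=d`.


A = translate([3, 5.4, 10]) sphere(r=12) → bbox [-9,-6.6,-2] .. [15,17.4,22]
B = sphere(r=5.7) → bbox [-5.7,-5.7,-5.7] .. [5.7,5.7,5.7]
lo = A.lo+B.lo = [-9-5.7, -6.6-5.7, -2-5.7] = [-14.700,-12.300,-7.700]
hi = A.hi+B.hi = [15+5.7, 17.4+5.7, 22+5.7] = [20.700,23.100,27.700]
diag = √(35.4²+35.4²+35.4²) = √3759.48 = 61.315

min=[-14.700,-12.300,-7.700] max=[20.700,23.100,27.700] diag=61.315


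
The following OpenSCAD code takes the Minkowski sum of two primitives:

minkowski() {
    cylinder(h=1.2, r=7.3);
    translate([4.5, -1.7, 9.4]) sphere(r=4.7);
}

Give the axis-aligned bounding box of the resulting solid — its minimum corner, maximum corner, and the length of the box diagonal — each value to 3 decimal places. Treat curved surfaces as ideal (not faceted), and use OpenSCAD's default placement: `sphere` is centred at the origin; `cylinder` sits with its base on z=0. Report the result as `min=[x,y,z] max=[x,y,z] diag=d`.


A = translate([4.5, -1.7, 9.4]) sphere(r=4.7) → bbox [-0.2,-6.4,4.7] .. [9.2,3,14.1]
B = cylinder(h=1.2, r=7.3) → bbox [-7.3,-7.3,0] .. [7.3,7.3,1.2]
lo = A.lo+B.lo = [-0.2-7.3, -6.4-7.3, 4.7+0] = [-7.500,-13.700,4.700]
hi = A.hi+B.hi = [9.2+7.3, 3+7.3, 14.1+1.2] = [16.500,10.300,15.300]
diag = √(24²+24²+10.6²) = √1264.36 = 35.558

min=[-7.500,-13.700,4.700] max=[16.500,10.300,15.300] diag=35.558


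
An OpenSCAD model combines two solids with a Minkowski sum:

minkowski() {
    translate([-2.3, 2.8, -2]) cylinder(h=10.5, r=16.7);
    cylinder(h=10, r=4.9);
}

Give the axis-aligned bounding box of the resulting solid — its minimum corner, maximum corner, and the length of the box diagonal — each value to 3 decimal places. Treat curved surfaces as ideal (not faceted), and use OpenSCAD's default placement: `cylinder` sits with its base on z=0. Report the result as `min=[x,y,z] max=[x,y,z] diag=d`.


min=[-23.900,-18.800,-2.000] max=[19.300,24.400,18.500] diag=64.442

A = translate([-2.3, 2.8, -2]) cylinder(h=10.5, r=16.7) → bbox [-19,-13.9,-2] .. [14.4,19.5,8.5]
B = cylinder(h=10, r=4.9) → bbox [-4.9,-4.9,0] .. [4.9,4.9,10]
lo = A.lo+B.lo = [-19-4.9, -13.9-4.9, -2+0] = [-23.900,-18.800,-2.000]
hi = A.hi+B.hi = [14.4+4.9, 19.5+4.9, 8.5+10] = [19.300,24.400,18.500]
diag = √(43.2²+43.2²+20.5²) = √4152.73 = 64.442


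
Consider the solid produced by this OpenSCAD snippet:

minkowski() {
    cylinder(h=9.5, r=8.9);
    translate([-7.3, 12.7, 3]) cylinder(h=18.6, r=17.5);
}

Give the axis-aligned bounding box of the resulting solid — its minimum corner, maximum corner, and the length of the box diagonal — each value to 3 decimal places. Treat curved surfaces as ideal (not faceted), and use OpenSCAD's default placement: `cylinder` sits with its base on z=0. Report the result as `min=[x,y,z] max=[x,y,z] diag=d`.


A = translate([-7.3, 12.7, 3]) cylinder(h=18.6, r=17.5) → bbox [-24.8,-4.8,3] .. [10.2,30.2,21.6]
B = cylinder(h=9.5, r=8.9) → bbox [-8.9,-8.9,0] .. [8.9,8.9,9.5]
lo = A.lo+B.lo = [-24.8-8.9, -4.8-8.9, 3+0] = [-33.700,-13.700,3.000]
hi = A.hi+B.hi = [10.2+8.9, 30.2+8.9, 21.6+9.5] = [19.100,39.100,31.100]
diag = √(52.8²+52.8²+28.1²) = √6365.29 = 79.783

min=[-33.700,-13.700,3.000] max=[19.100,39.100,31.100] diag=79.783


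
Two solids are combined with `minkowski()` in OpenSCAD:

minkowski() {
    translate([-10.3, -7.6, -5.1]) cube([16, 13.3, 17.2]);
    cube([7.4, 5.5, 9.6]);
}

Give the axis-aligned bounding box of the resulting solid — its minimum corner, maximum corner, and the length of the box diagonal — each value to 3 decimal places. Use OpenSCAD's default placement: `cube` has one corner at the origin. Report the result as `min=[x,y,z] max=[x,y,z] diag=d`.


A = translate([-10.3, -7.6, -5.1]) cube([16, 13.3, 17.2]) → bbox [-10.3,-7.6,-5.1] .. [5.7,5.7,12.1]
B = cube([7.4, 5.5, 9.6]) → bbox [0,0,0] .. [7.4,5.5,9.6]
lo = A.lo+B.lo = [-10.3+0, -7.6+0, -5.1+0] = [-10.300,-7.600,-5.100]
hi = A.hi+B.hi = [5.7+7.4, 5.7+5.5, 12.1+9.6] = [13.100,11.200,21.700]
diag = √(23.4²+18.8²+26.8²) = √1619.24 = 40.240

min=[-10.300,-7.600,-5.100] max=[13.100,11.200,21.700] diag=40.240


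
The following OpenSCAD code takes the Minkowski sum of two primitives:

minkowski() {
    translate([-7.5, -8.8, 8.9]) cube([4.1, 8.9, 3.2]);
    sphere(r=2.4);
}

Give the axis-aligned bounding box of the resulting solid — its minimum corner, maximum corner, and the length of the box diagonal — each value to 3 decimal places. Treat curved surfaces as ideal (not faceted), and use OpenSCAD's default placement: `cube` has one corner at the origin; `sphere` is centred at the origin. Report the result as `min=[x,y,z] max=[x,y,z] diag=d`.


A = translate([-7.5, -8.8, 8.9]) cube([4.1, 8.9, 3.2]) → bbox [-7.5,-8.8,8.9] .. [-3.4,0.1,12.1]
B = sphere(r=2.4) → bbox [-2.4,-2.4,-2.4] .. [2.4,2.4,2.4]
lo = A.lo+B.lo = [-7.5-2.4, -8.8-2.4, 8.9-2.4] = [-9.900,-11.200,6.500]
hi = A.hi+B.hi = [-3.4+2.4, 0.1+2.4, 12.1+2.4] = [-1.000,2.500,14.500]
diag = √(8.9²+13.7²+8²) = √330.9 = 18.191

min=[-9.900,-11.200,6.500] max=[-1.000,2.500,14.500] diag=18.191


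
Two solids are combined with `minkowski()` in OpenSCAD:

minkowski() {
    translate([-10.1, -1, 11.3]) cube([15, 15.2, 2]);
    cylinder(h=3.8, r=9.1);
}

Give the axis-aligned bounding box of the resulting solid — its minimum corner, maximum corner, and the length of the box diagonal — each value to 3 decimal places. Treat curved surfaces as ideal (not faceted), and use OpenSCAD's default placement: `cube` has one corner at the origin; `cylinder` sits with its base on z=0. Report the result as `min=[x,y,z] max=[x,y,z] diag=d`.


A = translate([-10.1, -1, 11.3]) cube([15, 15.2, 2]) → bbox [-10.1,-1,11.3] .. [4.9,14.2,13.3]
B = cylinder(h=3.8, r=9.1) → bbox [-9.1,-9.1,0] .. [9.1,9.1,3.8]
lo = A.lo+B.lo = [-10.1-9.1, -1-9.1, 11.3+0] = [-19.200,-10.100,11.300]
hi = A.hi+B.hi = [4.9+9.1, 14.2+9.1, 13.3+3.8] = [14.000,23.300,17.100]
diag = √(33.2²+33.4²+5.8²) = √2251.44 = 47.449

min=[-19.200,-10.100,11.300] max=[14.000,23.300,17.100] diag=47.449


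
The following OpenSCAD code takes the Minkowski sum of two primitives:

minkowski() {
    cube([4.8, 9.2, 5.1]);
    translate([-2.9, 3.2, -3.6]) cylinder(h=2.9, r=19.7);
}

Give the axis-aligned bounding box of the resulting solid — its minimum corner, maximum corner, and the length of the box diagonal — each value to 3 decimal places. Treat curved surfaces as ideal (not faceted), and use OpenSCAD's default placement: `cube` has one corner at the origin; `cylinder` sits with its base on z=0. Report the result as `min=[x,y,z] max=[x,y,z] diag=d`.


A = translate([-2.9, 3.2, -3.6]) cylinder(h=2.9, r=19.7) → bbox [-22.6,-16.5,-3.6] .. [16.8,22.9,-0.7]
B = cube([4.8, 9.2, 5.1]) → bbox [0,0,0] .. [4.8,9.2,5.1]
lo = A.lo+B.lo = [-22.6+0, -16.5+0, -3.6+0] = [-22.600,-16.500,-3.600]
hi = A.hi+B.hi = [16.8+4.8, 22.9+9.2, -0.7+5.1] = [21.600,32.100,4.400]
diag = √(44.2²+48.6²+8²) = √4379.6 = 66.179

min=[-22.600,-16.500,-3.600] max=[21.600,32.100,4.400] diag=66.179


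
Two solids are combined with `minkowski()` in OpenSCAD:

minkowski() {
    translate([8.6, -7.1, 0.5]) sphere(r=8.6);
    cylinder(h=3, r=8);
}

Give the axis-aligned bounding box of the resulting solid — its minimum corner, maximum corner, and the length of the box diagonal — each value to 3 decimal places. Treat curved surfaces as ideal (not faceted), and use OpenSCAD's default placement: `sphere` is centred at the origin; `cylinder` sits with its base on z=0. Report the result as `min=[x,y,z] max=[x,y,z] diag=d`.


A = translate([8.6, -7.1, 0.5]) sphere(r=8.6) → bbox [0,-15.7,-8.1] .. [17.2,1.5,9.1]
B = cylinder(h=3, r=8) → bbox [-8,-8,0] .. [8,8,3]
lo = A.lo+B.lo = [0-8, -15.7-8, -8.1+0] = [-8.000,-23.700,-8.100]
hi = A.hi+B.hi = [17.2+8, 1.5+8, 9.1+3] = [25.200,9.500,12.100]
diag = √(33.2²+33.2²+20.2²) = √2612.52 = 51.113

min=[-8.000,-23.700,-8.100] max=[25.200,9.500,12.100] diag=51.113


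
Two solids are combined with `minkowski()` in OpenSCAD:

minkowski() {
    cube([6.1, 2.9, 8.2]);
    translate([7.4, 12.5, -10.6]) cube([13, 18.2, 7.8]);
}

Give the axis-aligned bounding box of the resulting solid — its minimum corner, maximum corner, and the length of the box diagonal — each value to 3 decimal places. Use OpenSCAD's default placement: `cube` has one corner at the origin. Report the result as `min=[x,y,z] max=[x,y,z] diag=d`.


A = translate([7.4, 12.5, -10.6]) cube([13, 18.2, 7.8]) → bbox [7.4,12.5,-10.6] .. [20.4,30.7,-2.8]
B = cube([6.1, 2.9, 8.2]) → bbox [0,0,0] .. [6.1,2.9,8.2]
lo = A.lo+B.lo = [7.4+0, 12.5+0, -10.6+0] = [7.400,12.500,-10.600]
hi = A.hi+B.hi = [20.4+6.1, 30.7+2.9, -2.8+8.2] = [26.500,33.600,5.400]
diag = √(19.1²+21.1²+16²) = √1066.02 = 32.650

min=[7.400,12.500,-10.600] max=[26.500,33.600,5.400] diag=32.650


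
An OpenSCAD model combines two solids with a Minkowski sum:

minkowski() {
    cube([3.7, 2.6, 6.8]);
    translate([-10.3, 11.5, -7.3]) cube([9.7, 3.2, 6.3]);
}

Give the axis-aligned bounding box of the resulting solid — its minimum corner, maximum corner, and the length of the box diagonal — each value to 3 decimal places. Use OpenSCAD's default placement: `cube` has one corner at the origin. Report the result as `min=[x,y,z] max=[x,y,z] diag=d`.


A = translate([-10.3, 11.5, -7.3]) cube([9.7, 3.2, 6.3]) → bbox [-10.3,11.5,-7.3] .. [-0.6,14.7,-1]
B = cube([3.7, 2.6, 6.8]) → bbox [0,0,0] .. [3.7,2.6,6.8]
lo = A.lo+B.lo = [-10.3+0, 11.5+0, -7.3+0] = [-10.300,11.500,-7.300]
hi = A.hi+B.hi = [-0.6+3.7, 14.7+2.6, -1+6.8] = [3.100,17.300,5.800]
diag = √(13.4²+5.8²+13.1²) = √384.81 = 19.617

min=[-10.300,11.500,-7.300] max=[3.100,17.300,5.800] diag=19.617


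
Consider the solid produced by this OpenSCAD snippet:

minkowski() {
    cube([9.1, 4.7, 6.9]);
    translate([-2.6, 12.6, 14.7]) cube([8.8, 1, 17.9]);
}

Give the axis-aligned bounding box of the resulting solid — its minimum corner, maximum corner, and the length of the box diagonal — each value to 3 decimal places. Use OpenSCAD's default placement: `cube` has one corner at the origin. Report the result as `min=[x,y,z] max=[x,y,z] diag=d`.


A = translate([-2.6, 12.6, 14.7]) cube([8.8, 1, 17.9]) → bbox [-2.6,12.6,14.7] .. [6.2,13.6,32.6]
B = cube([9.1, 4.7, 6.9]) → bbox [0,0,0] .. [9.1,4.7,6.9]
lo = A.lo+B.lo = [-2.6+0, 12.6+0, 14.7+0] = [-2.600,12.600,14.700]
hi = A.hi+B.hi = [6.2+9.1, 13.6+4.7, 32.6+6.9] = [15.300,18.300,39.500]
diag = √(17.9²+5.7²+24.8²) = √967.94 = 31.112

min=[-2.600,12.600,14.700] max=[15.300,18.300,39.500] diag=31.112


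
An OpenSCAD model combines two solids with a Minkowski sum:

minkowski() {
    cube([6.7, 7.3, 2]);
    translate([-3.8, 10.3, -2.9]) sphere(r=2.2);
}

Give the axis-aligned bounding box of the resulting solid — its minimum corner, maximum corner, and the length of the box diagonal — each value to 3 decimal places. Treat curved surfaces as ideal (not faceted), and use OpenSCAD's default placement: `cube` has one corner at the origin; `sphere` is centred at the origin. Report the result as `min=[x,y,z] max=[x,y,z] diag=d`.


A = translate([-3.8, 10.3, -2.9]) sphere(r=2.2) → bbox [-6,8.1,-5.1] .. [-1.6,12.5,-0.7]
B = cube([6.7, 7.3, 2]) → bbox [0,0,0] .. [6.7,7.3,2]
lo = A.lo+B.lo = [-6+0, 8.1+0, -5.1+0] = [-6.000,8.100,-5.100]
hi = A.hi+B.hi = [-1.6+6.7, 12.5+7.3, -0.7+2] = [5.100,19.800,1.300]
diag = √(11.1²+11.7²+6.4²) = √301.06 = 17.351

min=[-6.000,8.100,-5.100] max=[5.100,19.800,1.300] diag=17.351


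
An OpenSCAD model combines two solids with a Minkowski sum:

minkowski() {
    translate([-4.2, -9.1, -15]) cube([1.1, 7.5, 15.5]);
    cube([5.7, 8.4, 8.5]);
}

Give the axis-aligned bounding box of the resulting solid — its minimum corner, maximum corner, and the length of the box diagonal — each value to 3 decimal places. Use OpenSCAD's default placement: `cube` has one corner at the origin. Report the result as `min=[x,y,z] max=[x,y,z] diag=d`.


A = translate([-4.2, -9.1, -15]) cube([1.1, 7.5, 15.5]) → bbox [-4.2,-9.1,-15] .. [-3.1,-1.6,0.5]
B = cube([5.7, 8.4, 8.5]) → bbox [0,0,0] .. [5.7,8.4,8.5]
lo = A.lo+B.lo = [-4.2+0, -9.1+0, -15+0] = [-4.200,-9.100,-15.000]
hi = A.hi+B.hi = [-3.1+5.7, -1.6+8.4, 0.5+8.5] = [2.600,6.800,9.000]
diag = √(6.8²+15.9²+24²) = √875.05 = 29.581

min=[-4.200,-9.100,-15.000] max=[2.600,6.800,9.000] diag=29.581


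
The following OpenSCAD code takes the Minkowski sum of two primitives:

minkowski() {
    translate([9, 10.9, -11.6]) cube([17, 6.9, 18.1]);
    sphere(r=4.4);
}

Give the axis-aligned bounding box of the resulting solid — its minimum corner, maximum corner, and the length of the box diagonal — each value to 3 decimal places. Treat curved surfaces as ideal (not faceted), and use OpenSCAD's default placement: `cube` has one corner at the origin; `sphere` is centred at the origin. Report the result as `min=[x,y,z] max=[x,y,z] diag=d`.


min=[4.600,6.500,-16.000] max=[30.400,22.200,10.900] diag=40.444

A = translate([9, 10.9, -11.6]) cube([17, 6.9, 18.1]) → bbox [9,10.9,-11.6] .. [26,17.8,6.5]
B = sphere(r=4.4) → bbox [-4.4,-4.4,-4.4] .. [4.4,4.4,4.4]
lo = A.lo+B.lo = [9-4.4, 10.9-4.4, -11.6-4.4] = [4.600,6.500,-16.000]
hi = A.hi+B.hi = [26+4.4, 17.8+4.4, 6.5+4.4] = [30.400,22.200,10.900]
diag = √(25.8²+15.7²+26.9²) = √1635.74 = 40.444


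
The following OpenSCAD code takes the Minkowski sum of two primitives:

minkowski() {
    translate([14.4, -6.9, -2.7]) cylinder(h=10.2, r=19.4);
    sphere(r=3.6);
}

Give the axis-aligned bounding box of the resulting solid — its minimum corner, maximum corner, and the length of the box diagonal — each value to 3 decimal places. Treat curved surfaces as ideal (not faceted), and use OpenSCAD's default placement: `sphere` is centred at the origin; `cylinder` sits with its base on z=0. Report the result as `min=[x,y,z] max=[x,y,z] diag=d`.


A = translate([14.4, -6.9, -2.7]) cylinder(h=10.2, r=19.4) → bbox [-5,-26.3,-2.7] .. [33.8,12.5,7.5]
B = sphere(r=3.6) → bbox [-3.6,-3.6,-3.6] .. [3.6,3.6,3.6]
lo = A.lo+B.lo = [-5-3.6, -26.3-3.6, -2.7-3.6] = [-8.600,-29.900,-6.300]
hi = A.hi+B.hi = [33.8+3.6, 12.5+3.6, 7.5+3.6] = [37.400,16.100,11.100]
diag = √(46²+46²+17.4²) = √4534.76 = 67.341

min=[-8.600,-29.900,-6.300] max=[37.400,16.100,11.100] diag=67.341


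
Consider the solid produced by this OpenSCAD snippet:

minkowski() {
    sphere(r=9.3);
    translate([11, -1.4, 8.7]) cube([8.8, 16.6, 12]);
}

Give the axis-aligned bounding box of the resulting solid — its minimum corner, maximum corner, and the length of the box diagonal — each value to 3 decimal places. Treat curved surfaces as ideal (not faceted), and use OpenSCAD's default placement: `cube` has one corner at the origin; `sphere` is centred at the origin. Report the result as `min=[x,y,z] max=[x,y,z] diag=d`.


A = translate([11, -1.4, 8.7]) cube([8.8, 16.6, 12]) → bbox [11,-1.4,8.7] .. [19.8,15.2,20.7]
B = sphere(r=9.3) → bbox [-9.3,-9.3,-9.3] .. [9.3,9.3,9.3]
lo = A.lo+B.lo = [11-9.3, -1.4-9.3, 8.7-9.3] = [1.700,-10.700,-0.600]
hi = A.hi+B.hi = [19.8+9.3, 15.2+9.3, 20.7+9.3] = [29.100,24.500,30.000]
diag = √(27.4²+35.2²+30.6²) = √2926.16 = 54.094

min=[1.700,-10.700,-0.600] max=[29.100,24.500,30.000] diag=54.094


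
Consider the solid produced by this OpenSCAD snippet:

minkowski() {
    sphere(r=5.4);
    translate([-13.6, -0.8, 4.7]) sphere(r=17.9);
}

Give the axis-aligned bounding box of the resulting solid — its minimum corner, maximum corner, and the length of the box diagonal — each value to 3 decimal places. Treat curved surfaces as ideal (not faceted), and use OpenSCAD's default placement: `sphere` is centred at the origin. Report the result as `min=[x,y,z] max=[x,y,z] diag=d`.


A = translate([-13.6, -0.8, 4.7]) sphere(r=17.9) → bbox [-31.5,-18.7,-13.2] .. [4.3,17.1,22.6]
B = sphere(r=5.4) → bbox [-5.4,-5.4,-5.4] .. [5.4,5.4,5.4]
lo = A.lo+B.lo = [-31.5-5.4, -18.7-5.4, -13.2-5.4] = [-36.900,-24.100,-18.600]
hi = A.hi+B.hi = [4.3+5.4, 17.1+5.4, 22.6+5.4] = [9.700,22.500,28.000]
diag = √(46.6²+46.6²+46.6²) = √6514.68 = 80.714

min=[-36.900,-24.100,-18.600] max=[9.700,22.500,28.000] diag=80.714


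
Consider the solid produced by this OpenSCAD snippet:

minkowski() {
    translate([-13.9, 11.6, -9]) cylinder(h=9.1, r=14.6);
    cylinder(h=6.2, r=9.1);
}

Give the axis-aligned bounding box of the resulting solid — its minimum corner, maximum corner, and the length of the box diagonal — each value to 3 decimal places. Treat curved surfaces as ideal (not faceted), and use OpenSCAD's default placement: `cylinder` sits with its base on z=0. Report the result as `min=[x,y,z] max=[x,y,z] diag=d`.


min=[-37.600,-12.100,-9.000] max=[9.800,35.300,6.300] diag=68.758

A = translate([-13.9, 11.6, -9]) cylinder(h=9.1, r=14.6) → bbox [-28.5,-3,-9] .. [0.7,26.2,0.1]
B = cylinder(h=6.2, r=9.1) → bbox [-9.1,-9.1,0] .. [9.1,9.1,6.2]
lo = A.lo+B.lo = [-28.5-9.1, -3-9.1, -9+0] = [-37.600,-12.100,-9.000]
hi = A.hi+B.hi = [0.7+9.1, 26.2+9.1, 0.1+6.2] = [9.800,35.300,6.300]
diag = √(47.4²+47.4²+15.3²) = √4727.61 = 68.758


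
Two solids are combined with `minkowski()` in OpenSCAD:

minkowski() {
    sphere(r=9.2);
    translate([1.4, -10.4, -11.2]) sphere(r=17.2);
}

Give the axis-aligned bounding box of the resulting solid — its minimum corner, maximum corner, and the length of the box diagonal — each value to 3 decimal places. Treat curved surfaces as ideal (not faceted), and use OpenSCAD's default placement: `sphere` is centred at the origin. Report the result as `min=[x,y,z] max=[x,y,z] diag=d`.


min=[-25.000,-36.800,-37.600] max=[27.800,16.000,15.200] diag=91.452

A = translate([1.4, -10.4, -11.2]) sphere(r=17.2) → bbox [-15.8,-27.6,-28.4] .. [18.6,6.8,6]
B = sphere(r=9.2) → bbox [-9.2,-9.2,-9.2] .. [9.2,9.2,9.2]
lo = A.lo+B.lo = [-15.8-9.2, -27.6-9.2, -28.4-9.2] = [-25.000,-36.800,-37.600]
hi = A.hi+B.hi = [18.6+9.2, 6.8+9.2, 6+9.2] = [27.800,16.000,15.200]
diag = √(52.8²+52.8²+52.8²) = √8363.52 = 91.452


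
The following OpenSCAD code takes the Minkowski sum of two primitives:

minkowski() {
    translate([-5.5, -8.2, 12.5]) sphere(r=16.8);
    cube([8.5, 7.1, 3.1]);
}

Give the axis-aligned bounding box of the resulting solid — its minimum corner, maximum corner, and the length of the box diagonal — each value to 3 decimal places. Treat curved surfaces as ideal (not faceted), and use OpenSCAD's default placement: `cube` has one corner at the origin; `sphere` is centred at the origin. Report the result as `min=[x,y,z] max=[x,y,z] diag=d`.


min=[-22.300,-25.000,-4.300] max=[19.800,15.700,32.400] diag=69.107

A = translate([-5.5, -8.2, 12.5]) sphere(r=16.8) → bbox [-22.3,-25,-4.3] .. [11.3,8.6,29.3]
B = cube([8.5, 7.1, 3.1]) → bbox [0,0,0] .. [8.5,7.1,3.1]
lo = A.lo+B.lo = [-22.3+0, -25+0, -4.3+0] = [-22.300,-25.000,-4.300]
hi = A.hi+B.hi = [11.3+8.5, 8.6+7.1, 29.3+3.1] = [19.800,15.700,32.400]
diag = √(42.1²+40.7²+36.7²) = √4775.79 = 69.107
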